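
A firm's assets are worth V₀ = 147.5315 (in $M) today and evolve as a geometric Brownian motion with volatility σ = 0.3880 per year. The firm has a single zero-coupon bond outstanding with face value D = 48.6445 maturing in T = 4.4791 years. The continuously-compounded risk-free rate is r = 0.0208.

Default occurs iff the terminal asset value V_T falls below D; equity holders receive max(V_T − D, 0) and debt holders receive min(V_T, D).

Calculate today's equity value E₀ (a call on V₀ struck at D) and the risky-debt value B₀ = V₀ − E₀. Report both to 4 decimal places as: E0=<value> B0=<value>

With assets at 147.5315 and a single debt payment of 48.6445 at 4.4791 years:
d₁ = [ln(V₀/D) + (r + σ²/2)T] / (σ√T)
   = [ln(147.5315/48.6445) + (0.0208 + 0.5·0.3880²)·4.4791] / (0.3880·√4.4791)
   = [1.109503 + 0.430316] / 0.821159 = 1.875178
d₂ = d₁ − σ√T = 1.875178 − 0.821159 = 1.054020
N(d₁) = 0.969616,  N(d₂) = 0.854063,  e^(−rT) = 0.911043
E₀ = V₀·N(d₁) − D·e^(−rT)·N(d₂)
   = 147.5315·0.969616 − 48.6445·0.911043·0.854063 = 105.199183
B₀ = V₀ − E₀ = 147.5315 − 105.199183 = 42.332317

E0=105.1992 B0=42.3323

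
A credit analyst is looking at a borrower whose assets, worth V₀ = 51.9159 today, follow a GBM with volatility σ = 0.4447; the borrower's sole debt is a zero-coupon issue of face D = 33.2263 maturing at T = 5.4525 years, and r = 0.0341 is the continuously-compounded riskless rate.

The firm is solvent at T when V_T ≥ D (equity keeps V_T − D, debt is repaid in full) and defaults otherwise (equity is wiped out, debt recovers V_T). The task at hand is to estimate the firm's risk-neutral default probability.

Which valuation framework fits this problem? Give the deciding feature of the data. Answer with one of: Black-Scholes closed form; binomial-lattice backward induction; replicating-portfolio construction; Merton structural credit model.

framework: Merton structural credit model

Key observation: a levered firm with one bullet debt due at 5.4525 years is the canonical structural-credit setup: equity is a call on the firm's assets struck at the face value.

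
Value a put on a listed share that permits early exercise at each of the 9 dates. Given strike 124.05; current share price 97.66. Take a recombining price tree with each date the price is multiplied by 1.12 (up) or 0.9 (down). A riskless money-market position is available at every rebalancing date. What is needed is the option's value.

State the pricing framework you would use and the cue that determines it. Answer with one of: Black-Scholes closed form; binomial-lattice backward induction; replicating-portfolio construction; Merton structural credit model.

Key observation: the defining feature is the embedded early-exercise option across 9 discrete dates on the spot-97.66 tree; pricing the strike-124.05 put means working backward with an exercise test at every node.

framework: binomial-lattice backward induction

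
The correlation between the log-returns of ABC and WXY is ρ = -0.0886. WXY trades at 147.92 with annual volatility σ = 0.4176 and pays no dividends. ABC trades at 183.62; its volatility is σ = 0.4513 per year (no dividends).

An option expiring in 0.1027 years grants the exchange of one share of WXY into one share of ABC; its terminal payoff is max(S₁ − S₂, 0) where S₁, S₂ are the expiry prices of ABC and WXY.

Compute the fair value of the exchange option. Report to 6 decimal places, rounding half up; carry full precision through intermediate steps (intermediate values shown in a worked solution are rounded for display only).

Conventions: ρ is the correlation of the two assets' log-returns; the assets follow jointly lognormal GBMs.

σ_eff = √(σ₁² + σ₂² − 2ρσ₁σ₂) = √(0.4513² + 0.4176² − 2·-0.0886·0.4513·0.4176) = 0.641449
d₁ = (ln(S₁/S₂) + (q₂ − q₁ + σ_eff²/2)T) / (σ_eff√T) = (ln(183.62/147.92) + (0.0 − 0.0 + 0.205729)·0.1027) / 0.205564 = 1.154506
d₂ = d₁ − σ_eff√T = 1.154506 − 0.205564 = 0.948942
N(d₁) = 0.875854,  N(d₂) = 0.828675
V = S₁·e^{−q₁T}·N(d₁) − S₂·e^{−q₂T}·N(d₂) = 160.824246 − 122.577596 = 38.246650
Key observation: pricing in WXY-units makes this a unit-strike call on the ratio S₁/S₂ — the risk-free rate cancels and cannot affect the value.

exchange price = 38.246650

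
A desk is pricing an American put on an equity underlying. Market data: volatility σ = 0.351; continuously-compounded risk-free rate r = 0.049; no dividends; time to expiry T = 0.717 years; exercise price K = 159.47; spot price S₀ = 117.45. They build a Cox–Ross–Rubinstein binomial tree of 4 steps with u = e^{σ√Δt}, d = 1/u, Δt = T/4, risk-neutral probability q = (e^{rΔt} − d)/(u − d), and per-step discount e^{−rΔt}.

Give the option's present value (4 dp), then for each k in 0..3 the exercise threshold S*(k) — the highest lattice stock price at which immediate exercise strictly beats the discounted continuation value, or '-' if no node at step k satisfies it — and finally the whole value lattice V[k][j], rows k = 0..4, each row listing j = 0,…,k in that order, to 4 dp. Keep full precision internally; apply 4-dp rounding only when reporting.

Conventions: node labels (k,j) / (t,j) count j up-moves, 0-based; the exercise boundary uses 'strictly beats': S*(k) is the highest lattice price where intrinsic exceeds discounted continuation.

price = 42.4801
boundary = - 101.2312 117.4500 136.2674
tree:
42.4801
58.2388 27.0018
72.2180 42.0200 12.0092
84.2668 58.2388 23.2026 0.6894
94.6517 72.2180 42.0200 1.3704 0.0000

params: Δt=0.17925 u=1.16022 d=0.86191 q=0.49249 e^(-rΔt)=0.99126
t_4 payoffs: 94.6517 72.2180 42.0200 1.3704 0.0000
t_3: node(3,0) S=75.2032 payoff=84.2668 vs cont=82.8722 → 84.2668 [stop]  node(3,1) S=101.2312 payoff=58.2388 vs cont=56.8443 → 58.2388 [stop]  node(3,2) S=136.2674 payoff=23.2026 vs cont=21.8081 → 23.2026 [stop]  node(3,3) S=183.4296 payoff=0.0000 vs cont=0.6894 → 0.6894 [wait]  ⇒ S*(3)=136.2674
t_2: node(2,0) S=87.2520 payoff=72.2180 vs cont=70.8235 → 72.2180 [stop]  node(2,1) S=117.4500 payoff=42.0200 vs cont=40.6255 → 42.0200 [stop]  node(2,2) S=158.0996 payoff=1.3704 vs cont=12.0092 → 12.0092 [wait]  ⇒ S*(2)=117.4500
t_1: node(1,0) S=101.2312 payoff=58.2388 vs cont=56.8443 → 58.2388 [stop]  node(1,1) S=136.2674 payoff=23.2026 vs cont=27.0018 → 27.0018 [wait]  ⇒ S*(1)=101.2312
t_0: node(0,0) S=117.4500 payoff=42.0200 vs cont=42.4801 → 42.4801 [wait]  ⇒ S*(0)=-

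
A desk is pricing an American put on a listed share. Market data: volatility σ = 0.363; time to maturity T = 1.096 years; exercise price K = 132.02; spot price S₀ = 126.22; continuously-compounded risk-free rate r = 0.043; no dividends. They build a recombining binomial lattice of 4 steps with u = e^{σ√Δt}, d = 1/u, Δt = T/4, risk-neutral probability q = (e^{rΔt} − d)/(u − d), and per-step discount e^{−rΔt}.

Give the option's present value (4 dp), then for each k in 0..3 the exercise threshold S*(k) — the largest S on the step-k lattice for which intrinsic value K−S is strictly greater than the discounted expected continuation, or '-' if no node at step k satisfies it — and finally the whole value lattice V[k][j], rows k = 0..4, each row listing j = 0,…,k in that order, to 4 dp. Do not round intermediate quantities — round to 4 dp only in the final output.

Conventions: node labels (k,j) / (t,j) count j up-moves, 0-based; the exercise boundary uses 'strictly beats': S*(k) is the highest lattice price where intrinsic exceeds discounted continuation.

params: Δt=0.27400 u=1.20926 d=0.82695 q=0.48364 e^(-rΔt)=0.98829
t_4 payoffs: 72.9941 45.7052 5.8000 0.0000 0.0000
t_3: node(3,0) S=71.3780 payoff=60.6420 vs cont=59.0957 → 60.6420 [stop]  node(3,1) S=104.3775 payoff=27.6425 vs cont=26.0962 → 27.6425 [stop]  node(3,2) S=152.6334 payoff=0.0000 vs cont=2.9598 → 2.9598 [wait]  node(3,3) S=223.1990 payoff=0.0000 vs cont=0.0000 → 0.0000 [wait]  ⇒ S*(3)=104.3775
t_2: node(2,0) S=86.3148 payoff=45.7052 vs cont=44.1588 → 45.7052 [stop]  node(2,1) S=126.2200 payoff=5.8000 vs cont=15.5210 → 15.5210 [wait]  node(2,2) S=184.5741 payoff=0.0000 vs cont=1.5104 → 1.5104 [wait]  ⇒ S*(2)=86.3148
t_1: node(1,0) S=104.3775 payoff=27.6425 vs cont=30.7426 → 30.7426 [wait]  node(1,1) S=152.6334 payoff=0.0000 vs cont=8.6425 → 8.6425 [wait]  ⇒ S*(1)=-
t_0: node(0,0) S=126.2200 payoff=5.8000 vs cont=19.8192 → 19.8192 [wait]  ⇒ S*(0)=-

price = 19.8192
boundary = - - 86.3148 104.3775
tree:
19.8192
30.7426 8.6425
45.7052 15.5210 1.5104
60.6420 27.6425 2.9598 0.0000
72.9941 45.7052 5.8000 0.0000 0.0000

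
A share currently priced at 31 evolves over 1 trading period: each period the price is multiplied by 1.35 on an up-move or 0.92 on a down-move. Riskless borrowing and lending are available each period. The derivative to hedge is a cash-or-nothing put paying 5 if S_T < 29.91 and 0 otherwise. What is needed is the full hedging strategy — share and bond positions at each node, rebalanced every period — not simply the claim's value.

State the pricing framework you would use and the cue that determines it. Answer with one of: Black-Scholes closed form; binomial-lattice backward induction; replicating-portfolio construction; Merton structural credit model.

Key observation: a price alone would not answer the question — the per-node share/bond construction on the spot-31, 1.35/0.92 tree is required, and only the replicating-portfolio method yields it.

framework: replicating-portfolio construction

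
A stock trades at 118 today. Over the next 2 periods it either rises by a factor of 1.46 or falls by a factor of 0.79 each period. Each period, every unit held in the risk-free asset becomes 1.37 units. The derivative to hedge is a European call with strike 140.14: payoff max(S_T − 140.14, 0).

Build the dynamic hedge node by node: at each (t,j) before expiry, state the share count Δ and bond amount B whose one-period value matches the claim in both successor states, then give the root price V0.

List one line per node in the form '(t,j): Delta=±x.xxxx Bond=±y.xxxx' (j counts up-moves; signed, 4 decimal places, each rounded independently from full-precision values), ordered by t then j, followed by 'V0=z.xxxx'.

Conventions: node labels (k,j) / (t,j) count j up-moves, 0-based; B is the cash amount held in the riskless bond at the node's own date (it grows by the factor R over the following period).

No-arbitrage ⇒ martingale measure with p* = (R−d)/(u−d) = 0.8657.
Payoffs at expiry: V(2,0)=0.0000, V(2,1)=0.0000, V(2,2)=111.3888
  t=1,j=0: stock 93.2200 → up 136.1012 (V=0.0000), down 73.6438 (V=0.0000). Price 0.0000; hedge Δ=0.0000, bond B=0.0000.
  t=1,j=1: stock 172.2800 → up 251.5288 (V=111.3888), down 136.1012 (V=0.0000). Price 70.3840; hedge Δ=0.9650, bond B=-95.8679.
  t=0,j=0: stock 118.0000 → up 172.2800 (V=70.3840), down 93.2200 (V=0.0000). Price 44.4741; hedge Δ=0.8903, bond B=-60.5767.
As a check, the time-0 holding Δ(0,0)·S0 + B(0,0) comes to 44.4741 — exactly V0.

(0,0): Delta=0.8903 Bond=-60.5767
(1,0): Delta=0.0000 Bond=0.0000
(1,1): Delta=0.9650 Bond=-95.8679
V0=44.4741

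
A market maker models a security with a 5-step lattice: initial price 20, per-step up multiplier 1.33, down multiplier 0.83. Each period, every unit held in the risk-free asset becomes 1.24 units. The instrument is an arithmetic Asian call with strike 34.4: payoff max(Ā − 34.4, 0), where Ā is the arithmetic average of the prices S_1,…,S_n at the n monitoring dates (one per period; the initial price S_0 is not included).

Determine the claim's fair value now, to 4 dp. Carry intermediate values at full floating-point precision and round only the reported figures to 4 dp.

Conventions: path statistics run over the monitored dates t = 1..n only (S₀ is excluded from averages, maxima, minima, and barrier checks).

price = 2.6049

No-arbitrage gives p* = (R−d)/(u−d) = 0.8200: enumerate every path, weight its payoff by its p*-probability, and discount by R^5.
Enumerate all 2^5 = 32 price paths (U = up ×1.33, D = down ×0.83); each path with k up-moves has probability p*^k·(1−p*)^(5−k).
DDDDD: Ā=11.8367, payoff=0.0000, prob=0.000189
UDDDD: Ā=18.9672, payoff=0.0000, prob=0.000861
DUDDD: Ā=16.9672, payoff=0.0000, prob=0.000861
UUDDD: Ā=27.1885, payoff=0.0000, prob=0.003921
DDUDD: Ā=15.3072, payoff=0.0000, prob=0.000861
UDUDD: Ā=24.5285, payoff=0.0000, prob=0.003921
DUUDD: Ā=22.5285, payoff=0.0000, prob=0.003921
UUUDD: Ā=36.0998, payoff=1.6998, prob=0.017864
DDDUD: Ā=13.9294, payoff=0.0000, prob=0.000861
UDDUD: Ā=22.3207, payoff=0.0000, prob=0.003921
DUDUD: Ā=20.3207, payoff=0.0000, prob=0.003921
UUDUD: Ā=32.5620, payoff=0.0000, prob=0.017864
DDUUD: Ā=18.6607, payoff=0.0000, prob=0.003921
UDUUD: Ā=29.9020, payoff=0.0000, prob=0.017864
DUUUD: Ā=27.9020, payoff=0.0000, prob=0.017864
UUUUD: Ā=44.7105, payoff=10.3105, prob=0.081382
DDDDU: Ā=12.7859, payoff=0.0000, prob=0.000861
UDDDU: Ā=20.4882, payoff=0.0000, prob=0.003921
DUDDU: Ā=18.4882, payoff=0.0000, prob=0.003921
UUDDU: Ā=29.6257, payoff=0.0000, prob=0.017864
DDUDU: Ā=16.8282, payoff=0.0000, prob=0.003921
UDUDU: Ā=26.9657, payoff=0.0000, prob=0.017864
DUUDU: Ā=24.9657, payoff=0.0000, prob=0.017864
UUUDU: Ā=40.0052, payoff=5.6052, prob=0.081382
DDDUU: Ā=15.4504, payoff=0.0000, prob=0.003921
UDDUU: Ā=24.7579, payoff=0.0000, prob=0.017864
DUDUU: Ā=22.7579, payoff=0.0000, prob=0.017864
UUDUU: Ā=36.4674, payoff=2.0674, prob=0.081382
DDUUU: Ā=21.0979, payoff=0.0000, prob=0.017864
UDUUU: Ā=33.8074, payoff=0.0000, prob=0.081382
DUUUU: Ā=31.8074, payoff=0.0000, prob=0.081382
UUUUU: Ā=50.9685, payoff=16.5685, prob=0.370740
Price = Σ prob·payoff / R^5 = 7.636466 / 2.931625 = 2.6049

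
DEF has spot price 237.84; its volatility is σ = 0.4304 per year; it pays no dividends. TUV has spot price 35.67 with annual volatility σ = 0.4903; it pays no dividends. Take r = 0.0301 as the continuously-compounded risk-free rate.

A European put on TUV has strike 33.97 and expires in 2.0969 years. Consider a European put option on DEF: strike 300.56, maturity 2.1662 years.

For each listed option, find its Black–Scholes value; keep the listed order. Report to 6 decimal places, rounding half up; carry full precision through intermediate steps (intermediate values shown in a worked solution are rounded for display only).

[TUV put K=33.97]
σ√T = 0.4903·√2.0969 = 0.709988
d₁ = (ln(S/K) + (r+σ²/2)T) / (σ√T) = (ln(35.67/33.97) + (0.0301+0.4903²/2)·2.0969) / 0.709988 = (0.048832 + 0.315158) / 0.709988 = 0.512671
d₂ = d₁ − σ√T = 0.512671 − 0.709988 = -0.197317
e^{−rT} = 0.938834
N(−d₁) = 0.304091,  N(−d₂) = 0.578210
price = K·e^{−rT}·N(−d₂) − S·N(−d₁) = 18.440384 − 10.846916 = 7.593469
[DEF put K=300.56]
σ√T = 0.4304·√2.1662 = 0.633463
d₁ = (ln(S/K) + (r+σ²/2)T) / (σ√T) = (ln(237.84/300.56) + (0.0301+0.4304²/2)·2.1662) / 0.633463 = (-0.234049 + 0.265841) / 0.633463 = 0.050187
d₂ = d₁ − σ√T = 0.050187 − 0.633463 = -0.583277
e^{−rT} = 0.936878
N(−d₁) = 0.479987,  N(−d₂) = 0.720147
price = K·e^{−rT}·N(−d₂) − S·N(−d₁) = 202.784575 − 114.160075 = 88.624500

price(TUV put K=33.97) = 7.593469
price(DEF put K=300.56) = 88.624500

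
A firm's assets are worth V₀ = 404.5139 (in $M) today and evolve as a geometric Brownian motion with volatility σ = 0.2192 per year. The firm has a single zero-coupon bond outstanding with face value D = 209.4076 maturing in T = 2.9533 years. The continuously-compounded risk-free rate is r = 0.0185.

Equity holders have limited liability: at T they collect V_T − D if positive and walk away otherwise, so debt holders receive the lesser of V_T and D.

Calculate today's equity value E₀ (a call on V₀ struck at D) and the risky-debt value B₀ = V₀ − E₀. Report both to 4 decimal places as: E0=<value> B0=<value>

Work the structural quantities from V₀ = 404.5139 against face 209.4076:
d₁ = [ln(V₀/D) + (r + σ²/2)T] / (σ√T)
   = [ln(404.5139/209.4076) + (0.0185 + 0.5·0.2192²)·2.9533] / (0.2192·√2.9533)
   = [0.658404 + 0.125587] / 0.376699 = 2.081213
d₂ = d₁ − σ√T = 2.081213 − 0.376699 = 1.704514
N(d₁) = 0.981293,  N(d₂) = 0.955857,  e^(−rT) = 0.946830
E₀ = V₀·N(d₁) − D·e^(−rT)·N(d₂)
   = 404.5139·0.981293 − 209.4076·0.946830·0.955857 = 207.425532
B₀ = V₀ − E₀ = 404.5139 − 207.425532 = 197.088368

E0=207.4255 B0=197.0884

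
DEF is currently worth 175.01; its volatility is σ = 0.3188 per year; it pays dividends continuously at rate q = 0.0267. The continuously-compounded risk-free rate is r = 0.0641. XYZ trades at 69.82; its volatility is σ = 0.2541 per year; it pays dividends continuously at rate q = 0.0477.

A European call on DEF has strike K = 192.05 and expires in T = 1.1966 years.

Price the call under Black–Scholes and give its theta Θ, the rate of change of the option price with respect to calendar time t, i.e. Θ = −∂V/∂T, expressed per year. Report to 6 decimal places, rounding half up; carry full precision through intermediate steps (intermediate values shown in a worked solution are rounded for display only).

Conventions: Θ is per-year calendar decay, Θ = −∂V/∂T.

price = 20.087338
Θ = -11.821380

σ√T = 0.3188·√1.1966 = 0.348733
d₁ = (ln(S/K) + (r−q+σ²/2)T) / (σ√T) = (ln(175.01/192.05) + (0.0641−0.0267+0.3188²/2)·1.1966) / 0.348733 = (-0.092913 + 0.105560) / 0.348733 = 0.036267
d₂ = d₁ − σ√T = 0.036267 − 0.348733 = -0.312466
e^{−rT} = 0.926166
e^{−qT} = 0.968556
N(d₁) = 0.514465,  N(d₂) = 0.377343
Call price V = S·e^{−qT}·N(d₁) − K·e^{−rT}·N(d₂) = 87.205435 − 67.118097 = 20.087338
φ(d₁) = (1/√(2π))·e^{−d₁²/2} = 0.398680
Θ = −S·e^{−qT}·φ(d₁)·σ/(2√T) + q·S·e^{−qT}·N(d₁) − r·K·e^{−rT}·N(d₂) = −9.847495 + 2.328385 − 4.302270 = -11.821380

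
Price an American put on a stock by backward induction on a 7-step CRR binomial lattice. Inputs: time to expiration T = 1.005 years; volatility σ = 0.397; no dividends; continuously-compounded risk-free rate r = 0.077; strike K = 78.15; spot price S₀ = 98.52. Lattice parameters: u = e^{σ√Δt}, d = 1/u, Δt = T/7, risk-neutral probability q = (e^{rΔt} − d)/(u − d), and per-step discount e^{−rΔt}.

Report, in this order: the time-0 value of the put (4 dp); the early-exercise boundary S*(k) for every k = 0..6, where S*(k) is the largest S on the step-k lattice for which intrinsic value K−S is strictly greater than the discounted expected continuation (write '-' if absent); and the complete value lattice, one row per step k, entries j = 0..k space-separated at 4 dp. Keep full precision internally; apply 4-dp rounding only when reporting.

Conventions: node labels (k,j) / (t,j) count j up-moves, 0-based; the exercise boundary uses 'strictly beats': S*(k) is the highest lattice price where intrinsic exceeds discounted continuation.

Δt=0.14357  u=1.16233  d=0.86034  q=0.49927  discount=0.98901
step 7 (expiry): payoffs max(K−S,0) = 43.7769 31.7116 15.4112 0.0000 0.0000 0.0000 0.0000 0.0000
step 6: (k=6,j=0): S=39.9529, K−S=38.1971, hold=37.3380 ⇒ V=38.1971 exercise | (k=6,j=1): S=53.9767, K−S=24.1733, hold=23.3141 ⇒ V=24.1733 exercise | (k=6,j=2): S=72.9232, K−S=5.2268, hold=7.6319 ⇒ V=7.6319 continue | (k=6,j=3): S=98.5200, K−S=0.0000, hold=0.0000 ⇒ V=0.0000 continue | (k=6,j=4): S=133.1016, K−S=0.0000, hold=0.0000 ⇒ V=0.0000 continue | (k=6,j=5): S=179.8217, K−S=0.0000, hold=0.0000 ⇒ V=0.0000 continue | (k=6,j=6): S=242.9411, K−S=0.0000, hold=0.0000 ⇒ V=0.0000 continue  boundary S*=53.9767
step 5: (k=5,j=0): S=46.4384, K−S=31.7116, hold=30.8524 ⇒ V=31.7116 exercise | (k=5,j=1): S=62.7388, K−S=15.4112, hold=15.7396 ⇒ V=15.7396 continue | (k=5,j=2): S=84.7608, K−S=0.0000, hold=3.7795 ⇒ V=3.7795 continue | (k=5,j=3): S=114.5127, K−S=0.0000, hold=0.0000 ⇒ V=0.0000 continue | (k=5,j=4): S=154.7080, K−S=0.0000, hold=0.0000 ⇒ V=0.0000 continue | (k=5,j=5): S=209.0121, K−S=0.0000, hold=0.0000 ⇒ V=0.0000 continue  boundary S*=46.4384
step 4: (k=4,j=0): S=53.9767, K−S=24.1733, hold=23.4762 ⇒ V=24.1733 exercise | (k=4,j=1): S=72.9232, K−S=5.2268, hold=9.6608 ⇒ V=9.6608 continue | (k=4,j=2): S=98.5200, K−S=0.0000, hold=1.8717 ⇒ V=1.8717 continue | (k=4,j=3): S=133.1016, K−S=0.0000, hold=0.0000 ⇒ V=0.0000 continue | (k=4,j=4): S=179.8217, K−S=0.0000, hold=0.0000 ⇒ V=0.0000 continue  boundary S*=53.9767
step 3: (k=3,j=0): S=62.7388, K−S=15.4112, hold=16.7415 ⇒ V=16.7415 continue | (k=3,j=1): S=84.7608, K−S=0.0000, hold=5.7085 ⇒ V=5.7085 continue | (k=3,j=2): S=114.5127, K−S=0.0000, hold=0.9269 ⇒ V=0.9269 continue | (k=3,j=3): S=154.7080, K−S=0.0000, hold=0.0000 ⇒ V=0.0000 continue  boundary S*=-
step 2: (k=2,j=0): S=72.9232, K−S=5.2268, hold=11.1095 ⇒ V=11.1095 continue | (k=2,j=1): S=98.5200, K−S=0.0000, hold=3.2846 ⇒ V=3.2846 continue | (k=2,j=2): S=133.1016, K−S=0.0000, hold=0.4590 ⇒ V=0.4590 continue  boundary S*=-
step 1: (k=1,j=0): S=84.7608, K−S=0.0000, hold=7.1235 ⇒ V=7.1235 continue | (k=1,j=1): S=114.5127, K−S=0.0000, hold=1.8533 ⇒ V=1.8533 continue  boundary S*=-
step 0: (k=0,j=0): S=98.5200, K−S=0.0000, hold=4.4428 ⇒ V=4.4428 continue  boundary S*=-

price = 4.4428
boundary = - - - - 53.9767 46.4384 53.9767
tree:
4.4428
7.1235 1.8533
11.1095 3.2846 0.4590
16.7415 5.7085 0.9269 0.0000
24.1733 9.6608 1.8717 0.0000 0.0000
31.7116 15.7396 3.7795 0.0000 0.0000 0.0000
38.1971 24.1733 7.6319 0.0000 0.0000 0.0000 0.0000
43.7769 31.7116 15.4112 0.0000 0.0000 0.0000 0.0000 0.0000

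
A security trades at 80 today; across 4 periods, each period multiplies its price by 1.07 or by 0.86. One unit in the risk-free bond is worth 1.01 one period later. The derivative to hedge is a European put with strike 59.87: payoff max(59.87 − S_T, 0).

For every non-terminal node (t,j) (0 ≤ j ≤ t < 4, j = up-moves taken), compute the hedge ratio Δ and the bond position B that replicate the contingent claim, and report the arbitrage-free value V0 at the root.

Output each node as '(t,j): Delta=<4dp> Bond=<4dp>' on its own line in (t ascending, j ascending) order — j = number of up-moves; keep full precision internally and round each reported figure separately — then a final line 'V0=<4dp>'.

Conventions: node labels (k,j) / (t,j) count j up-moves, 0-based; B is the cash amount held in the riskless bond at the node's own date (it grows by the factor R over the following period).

Under the risk-neutral measure, an up-move has probability p* = (R−d)/(u−d) = 0.7143 and values discount at R = 1.01.
At maturity the claim pays: V(4,0)=16.1093, V(4,1)=5.4236, V(4,2)=0.0000, V(4,3)=0.0000, V(4,4)=0.0000
(3,0): S=50.8845. Δ = (V_up−V_dn)/(S_up−S_dn) = (5.4236−16.1093)/(54.4464−43.7607) = -1.0000. V = [p*·5.4236 + (1−p*)·16.1093]/1.01 = 8.3927. B = V − Δ·S = 59.2772.
(3,1): S=63.3098. Δ = (V_up−V_dn)/(S_up−S_dn) = (0.0000−5.4236)/(67.7414−54.4464) = -0.4079. V = [p*·0.0000 + (1−p*)·5.4236]/1.01 = 1.5343. B = V − Δ·S = 27.3610.
(3,2): S=78.7691. Δ = (V_up−V_dn)/(S_up−S_dn) = (0.0000−0.0000)/(84.2830−67.7414) = 0.0000. V = [p*·0.0000 + (1−p*)·0.0000]/1.01 = 0.0000. B = V − Δ·S = 0.0000.
(3,3): S=98.0034. Δ = (V_up−V_dn)/(S_up−S_dn) = (0.0000−0.0000)/(104.8637−84.2830) = 0.0000. V = [p*·0.0000 + (1−p*)·0.0000]/1.01 = 0.0000. B = V − Δ·S = 0.0000.
(2,0): S=59.1680. Δ = (V_up−V_dn)/(S_up−S_dn) = (1.5343−8.3927)/(63.3098−50.8845) = -0.5520. V = [p*·1.5343 + (1−p*)·8.3927]/1.01 = 3.4592. B = V − Δ·S = 36.1187.
(2,1): S=73.6160. Δ = (V_up−V_dn)/(S_up−S_dn) = (0.0000−1.5343)/(78.7691−63.3098) = -0.0992. V = [p*·0.0000 + (1−p*)·1.5343]/1.01 = 0.4340. B = V − Δ·S = 7.7400.
(2,2): S=91.5920. Δ = (V_up−V_dn)/(S_up−S_dn) = (0.0000−0.0000)/(98.0034−78.7691) = 0.0000. V = [p*·0.0000 + (1−p*)·0.0000]/1.01 = 0.0000. B = V − Δ·S = 0.0000.
(1,0): S=68.8000. Δ = (V_up−V_dn)/(S_up−S_dn) = (0.4340−3.4592)/(73.6160−59.1680) = -0.2094. V = [p*·0.4340 + (1−p*)·3.4592]/1.01 = 1.2855. B = V − Δ·S = 15.6913.
(1,1): S=85.6000. Δ = (V_up−V_dn)/(S_up−S_dn) = (0.0000−0.4340)/(91.5920−73.6160) = -0.0241. V = [p*·0.0000 + (1−p*)·0.4340]/1.01 = 0.1228. B = V − Δ·S = 2.1895.
(0,0): S=80.0000. Δ = (V_up−V_dn)/(S_up−S_dn) = (0.1228−1.2855)/(85.6000−68.8000) = -0.0692. V = [p*·0.1228 + (1−p*)·1.2855]/1.01 = 0.4505. B = V − Δ·S = 5.9873.
Sanity check at the root: Δ(0,0)·S0 + B(0,0) reproduces V0 = 0.4505.

(0,0): Delta=-0.0692 Bond=5.9873
(1,0): Delta=-0.2094 Bond=15.6913
(1,1): Delta=-0.0241 Bond=2.1895
(2,0): Delta=-0.5520 Bond=36.1187
(2,1): Delta=-0.0992 Bond=7.7400
(2,2): Delta=0.0000 Bond=0.0000
(3,0): Delta=-1.0000 Bond=59.2772
(3,1): Delta=-0.4079 Bond=27.3610
(3,2): Delta=0.0000 Bond=0.0000
(3,3): Delta=0.0000 Bond=0.0000
V0=0.4505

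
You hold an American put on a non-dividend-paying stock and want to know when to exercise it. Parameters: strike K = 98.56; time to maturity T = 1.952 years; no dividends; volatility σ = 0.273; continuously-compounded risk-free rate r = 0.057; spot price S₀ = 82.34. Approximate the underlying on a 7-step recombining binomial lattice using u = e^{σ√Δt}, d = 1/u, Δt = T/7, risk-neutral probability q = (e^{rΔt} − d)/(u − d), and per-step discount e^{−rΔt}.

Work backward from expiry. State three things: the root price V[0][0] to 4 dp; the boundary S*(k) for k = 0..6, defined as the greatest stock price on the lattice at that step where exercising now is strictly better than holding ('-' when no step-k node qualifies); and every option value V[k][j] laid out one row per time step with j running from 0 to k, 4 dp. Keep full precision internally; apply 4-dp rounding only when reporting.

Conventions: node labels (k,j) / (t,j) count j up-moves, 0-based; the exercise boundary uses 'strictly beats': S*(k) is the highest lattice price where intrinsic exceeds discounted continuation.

price = 18.9012
boundary = - 71.2856 61.7153 71.2856 61.7153 71.2856 82.3400
tree:
18.9012
27.2744 11.7365
36.8447 18.2276 6.0923
45.1302 27.2744 10.4187 2.2769
52.3033 36.8447 17.2503 4.4188 0.3653
58.5135 45.1302 27.2744 8.5070 0.7722 0.0000
63.8898 52.3033 36.8447 16.2200 1.6326 0.0000 0.0000
68.5444 58.5135 45.1302 27.2744 3.4513 0.0000 0.0000 0.0000

Δt=0.27886, u=1.15507, d=0.86575, q=0.51940, disc=e^(-rΔt)=0.98423
k=7 terminal: V=max(K-S,0) → 68.5444 58.5135 45.1302 27.2744 3.4513 0.0000 0.0000 0.0000
k=6: j=0 S=34.6702 intr=63.8898 cont=62.3356 V=63.8898[EX]; j=1 S=46.2567 intr=52.3033 cont=50.7491 V=52.3033[EX]; j=2 S=61.7153 intr=36.8447 cont=35.2905 V=36.8447[EX]; j=3 S=82.3400 intr=16.2200 cont=14.6658 V=16.2200[EX]; j=4 S=109.8574 intr=0.0000 cont=1.6326 V=1.6326[hold]; j=5 S=146.5708 intr=0.0000 cont=0.0000 V=0.0000[hold]; j=6 S=195.5536 intr=0.0000 cont=0.0000 V=0.0000[hold]  S*(6)=82.3400
k=5: j=0 S=40.0465 intr=58.5135 cont=56.9592 V=58.5135[EX]; j=1 S=53.4298 intr=45.1302 cont=43.5760 V=45.1302[EX]; j=2 S=71.2856 intr=27.2744 cont=25.7202 V=27.2744[EX]; j=3 S=95.1087 intr=3.4513 cont=8.5070 V=8.5070[hold]; j=4 S=126.8932 intr=0.0000 cont=0.7722 V=0.7722[hold]; j=5 S=169.2999 intr=0.0000 cont=0.0000 V=0.0000[hold]  S*(5)=71.2856
k=4: j=0 S=46.2567 intr=52.3033 cont=50.7491 V=52.3033[EX]; j=1 S=61.7153 intr=36.8447 cont=35.2905 V=36.8447[EX]; j=2 S=82.3400 intr=16.2200 cont=17.2503 V=17.2503[hold]; j=3 S=109.8574 intr=0.0000 cont=4.4188 V=4.4188[hold]; j=4 S=146.5708 intr=0.0000 cont=0.3653 V=0.3653[hold]  S*(4)=61.7153
k=3: j=0 S=53.4298 intr=45.1302 cont=43.5760 V=45.1302[EX]; j=1 S=71.2856 intr=27.2744 cont=26.2469 V=27.2744[EX]; j=2 S=95.1087 intr=3.4513 cont=10.4187 V=10.4187[hold]; j=3 S=126.8932 intr=0.0000 cont=2.2769 V=2.2769[hold]  S*(3)=71.2856
k=2: j=0 S=61.7153 intr=36.8447 cont=35.2905 V=36.8447[EX]; j=1 S=82.3400 intr=16.2200 cont=18.2276 V=18.2276[hold]; j=2 S=109.8574 intr=0.0000 cont=6.0923 V=6.0923[hold]  S*(2)=61.7153
k=1: j=0 S=71.2856 intr=27.2744 cont=26.7465 V=27.2744[EX]; j=1 S=95.1087 intr=3.4513 cont=11.7365 V=11.7365[hold]  S*(1)=71.2856
k=0: j=0 S=82.3400 intr=16.2200 cont=18.9012 V=18.9012[hold]  S*(0)=-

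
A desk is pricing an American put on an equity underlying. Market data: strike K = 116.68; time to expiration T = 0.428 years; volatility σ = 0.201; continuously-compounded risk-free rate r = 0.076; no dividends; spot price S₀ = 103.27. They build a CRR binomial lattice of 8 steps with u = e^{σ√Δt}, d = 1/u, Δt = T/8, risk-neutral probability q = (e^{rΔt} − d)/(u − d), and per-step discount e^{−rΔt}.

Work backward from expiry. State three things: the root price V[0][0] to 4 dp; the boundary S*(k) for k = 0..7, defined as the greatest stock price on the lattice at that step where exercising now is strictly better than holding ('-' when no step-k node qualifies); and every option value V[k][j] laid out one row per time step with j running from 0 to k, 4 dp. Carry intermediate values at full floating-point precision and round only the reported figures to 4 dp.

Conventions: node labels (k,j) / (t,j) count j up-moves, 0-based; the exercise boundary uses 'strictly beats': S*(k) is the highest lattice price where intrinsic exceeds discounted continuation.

price = 13.4335
boundary = - 98.5787 103.2700 98.5787 103.2700 98.5787 103.2700 108.1845
tree:
13.4335
18.1013 9.4331
22.5794 13.4100 6.0094
26.8542 18.1013 9.1516 3.2932
30.9347 22.5794 13.4100 5.4784 1.3975
34.8299 26.8542 18.1013 8.7840 2.6144 0.3385
38.5481 30.9347 22.5794 13.4100 4.7848 0.7266 0.0000
42.0974 34.8299 26.8542 18.1013 8.4955 1.5595 0.0000 0.0000
45.4855 38.5481 30.9347 22.5794 13.4100 3.3471 0.0000 0.0000 0.0000

params: Δt=0.05350 u=1.04759 d=0.95457 q=0.53218 e^(-rΔt)=0.99594
t_8 payoffs: 45.4855 38.5481 30.9347 22.5794 13.4100 3.3471 0.0000 0.0000 0.0000
t_7: node(7,0) S=74.5826 payoff=42.0974 vs cont=41.6240 → 42.0974 [stop]  node(7,1) S=81.8501 payoff=34.8299 vs cont=34.3564 → 34.8299 [stop]  node(7,2) S=89.8258 payoff=26.8542 vs cont=26.3807 → 26.8542 [stop]  node(7,3) S=98.5787 payoff=18.1013 vs cont=17.6278 → 18.1013 [stop]  node(7,4) S=108.1845 payoff=8.4955 vs cont=8.0220 → 8.4955 [stop]  node(7,5) S=118.7263 payoff=0.0000 vs cont=1.5595 → 1.5595 [wait]  node(7,6) S=130.2954 payoff=0.0000 vs cont=0.0000 → 0.0000 [wait]  node(7,7) S=142.9918 payoff=0.0000 vs cont=0.0000 → 0.0000 [wait]  ⇒ S*(7)=108.1845
t_6: node(6,0) S=78.1319 payoff=38.5481 vs cont=38.0747 → 38.5481 [stop]  node(6,1) S=85.7453 payoff=30.9347 vs cont=30.4613 → 30.9347 [stop]  node(6,2) S=94.1006 payoff=22.5794 vs cont=22.1060 → 22.5794 [stop]  node(6,3) S=103.2700 payoff=13.4100 vs cont=12.9365 → 13.4100 [stop]  node(6,4) S=113.3329 payoff=3.3471 vs cont=4.7848 → 4.7848 [wait]  node(6,5) S=124.3764 payoff=0.0000 vs cont=0.7266 → 0.7266 [wait]  node(6,6) S=136.4960 payoff=0.0000 vs cont=0.0000 → 0.0000 [wait]  ⇒ S*(6)=103.2700
t_5: node(5,0) S=81.8501 payoff=34.8299 vs cont=34.3564 → 34.8299 [stop]  node(5,1) S=89.8258 payoff=26.8542 vs cont=26.3807 → 26.8542 [stop]  node(5,2) S=98.5787 payoff=18.1013 vs cont=17.6278 → 18.1013 [stop]  node(5,3) S=108.1845 payoff=8.4955 vs cont=8.7840 → 8.7840 [wait]  node(5,4) S=118.7263 payoff=0.0000 vs cont=2.6144 → 2.6144 [wait]  node(5,5) S=130.2954 payoff=0.0000 vs cont=0.3385 → 0.3385 [wait]  ⇒ S*(5)=98.5787
t_4: node(4,0) S=85.7453 payoff=30.9347 vs cont=30.4613 → 30.9347 [stop]  node(4,1) S=94.1006 payoff=22.5794 vs cont=22.1060 → 22.5794 [stop]  node(4,2) S=103.2700 payoff=13.4100 vs cont=13.0895 → 13.4100 [stop]  node(4,3) S=113.3329 payoff=3.3471 vs cont=5.4784 → 5.4784 [wait]  node(4,4) S=124.3764 payoff=0.0000 vs cont=1.3975 → 1.3975 [wait]  ⇒ S*(4)=103.2700
t_3: node(3,0) S=89.8258 payoff=26.8542 vs cont=26.3807 → 26.8542 [stop]  node(3,1) S=98.5787 payoff=18.1013 vs cont=17.6278 → 18.1013 [stop]  node(3,2) S=108.1845 payoff=8.4955 vs cont=9.1516 → 9.1516 [wait]  node(3,3) S=118.7263 payoff=0.0000 vs cont=3.2932 → 3.2932 [wait]  ⇒ S*(3)=98.5787
t_2: node(2,0) S=94.1006 payoff=22.5794 vs cont=22.1060 → 22.5794 [stop]  node(2,1) S=103.2700 payoff=13.4100 vs cont=13.2843 → 13.4100 [stop]  node(2,2) S=113.3329 payoff=3.3471 vs cont=6.0094 → 6.0094 [wait]  ⇒ S*(2)=103.2700
t_1: node(1,0) S=98.5787 payoff=18.1013 vs cont=17.6278 → 18.1013 [stop]  node(1,1) S=108.1845 payoff=8.4955 vs cont=9.4331 → 9.4331 [wait]  ⇒ S*(1)=98.5787
t_0: node(0,0) S=103.2700 payoff=13.4100 vs cont=13.4335 → 13.4335 [wait]  ⇒ S*(0)=-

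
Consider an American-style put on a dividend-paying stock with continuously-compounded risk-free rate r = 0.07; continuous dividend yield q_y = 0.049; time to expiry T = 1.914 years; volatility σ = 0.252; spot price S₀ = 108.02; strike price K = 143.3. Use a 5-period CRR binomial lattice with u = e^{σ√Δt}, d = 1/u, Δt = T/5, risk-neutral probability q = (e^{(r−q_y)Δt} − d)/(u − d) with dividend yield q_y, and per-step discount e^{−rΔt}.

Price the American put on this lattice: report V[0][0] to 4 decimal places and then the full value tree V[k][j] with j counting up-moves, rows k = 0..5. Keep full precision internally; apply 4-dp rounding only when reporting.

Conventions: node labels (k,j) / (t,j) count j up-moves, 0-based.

Δt=0.38280, u=1.16873, d=0.85563, q=0.48688, disc=e^(-rΔt)=0.97356
k=5 terminal: V=max(K-S,0) → 93.7618 75.6347 50.8746 17.0542 0.0000 0.0000
k=4: j=0 S=57.8966 intr=85.4034 cont=82.6904 V=85.4034[EX]; j=1 S=79.0822 intr=64.2178 cont=61.8985 V=64.2178[EX]; j=2 S=108.0200 intr=35.2800 cont=33.4984 V=35.2800[EX]; j=3 S=147.5468 intr=0.0000 cont=8.5195 V=8.5195[hold]; j=4 S=201.5373 intr=0.0000 cont=0.0000 V=0.0000[hold]
k=3: j=0 S=67.6653 intr=75.6347 cont=73.1032 V=75.6347[EX]; j=1 S=92.4254 intr=50.8746 cont=48.8032 V=50.8746[EX]; j=2 S=126.2458 intr=17.0542 cont=21.6626 V=21.6626[hold]; j=3 S=172.4418 intr=0.0000 cont=4.2559 V=4.2559[hold]
k=2: j=0 S=79.0822 intr=64.2178 cont=61.8985 V=64.2178[EX]; j=1 S=108.0200 intr=35.2800 cont=35.6828 V=35.6828[hold]; j=2 S=147.5468 intr=0.0000 cont=12.8390 V=12.8390[hold]
k=1: j=0 S=92.4254 intr=50.8746 cont=48.9941 V=50.8746[EX]; j=1 S=126.2458 intr=17.0542 cont=23.9112 V=23.9112[hold]
k=0: j=0 S=108.0200 intr=35.2800 cont=36.7487 V=36.7487[hold]

price = 36.7487
tree:
36.7487
50.8746 23.9112
64.2178 35.6828 12.8390
75.6347 50.8746 21.6626 4.2559
85.4034 64.2178 35.2800 8.5195 0.0000
93.7618 75.6347 50.8746 17.0542 0.0000 0.0000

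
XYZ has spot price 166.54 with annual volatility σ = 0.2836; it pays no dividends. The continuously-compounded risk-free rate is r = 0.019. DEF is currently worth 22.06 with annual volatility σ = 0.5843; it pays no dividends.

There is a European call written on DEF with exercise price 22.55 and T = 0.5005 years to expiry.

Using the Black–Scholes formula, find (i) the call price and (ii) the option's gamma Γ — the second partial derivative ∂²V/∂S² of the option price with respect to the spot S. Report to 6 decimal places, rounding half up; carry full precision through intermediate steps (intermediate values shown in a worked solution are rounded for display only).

σ√T = 0.5843·√0.5005 = 0.413369
d₁ = (ln(S/K) + (r+σ²/2)T) / (σ√T) = (ln(22.06/22.55) + (0.019+0.5843²/2)·0.5005) / 0.413369 = (-0.021969 + 0.094946) / 0.413369 = 0.176543
d₂ = d₁ − σ√T = 0.176543 − 0.413369 = -0.236826
e^{−rT} = 0.990536
N(d₁) = 0.570066,  N(d₂) = 0.406396
Call price V = S·N(d₁) − K·e^{−rT}·N(d₂) = 12.575663 − 9.077493 = 3.498170
φ(d₁) = (1/√(2π))·e^{−d₁²/2} = 0.392773
Γ = φ(d₁) / (S·σ·√T) = 0.043072

price = 3.498170
Γ = 0.043072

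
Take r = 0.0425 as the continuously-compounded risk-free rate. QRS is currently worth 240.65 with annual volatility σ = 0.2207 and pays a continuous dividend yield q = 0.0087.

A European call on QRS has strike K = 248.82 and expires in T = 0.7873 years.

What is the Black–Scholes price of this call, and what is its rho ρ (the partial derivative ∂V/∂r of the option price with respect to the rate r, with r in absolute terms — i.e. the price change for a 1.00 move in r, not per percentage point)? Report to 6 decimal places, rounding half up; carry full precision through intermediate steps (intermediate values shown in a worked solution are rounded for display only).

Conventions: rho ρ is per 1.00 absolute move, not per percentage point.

σ√T = 0.2207·√0.7873 = 0.195827
d₁ = (ln(S/K) + (r−q+σ²/2)T) / (σ√T) = (ln(240.65/248.82) + (0.0425−0.0087+0.2207²/2)·0.7873) / 0.195827 = (-0.033386 + 0.045785) / 0.195827 = 0.063315
d₂ = d₁ − σ√T = 0.063315 − 0.195827 = -0.132512
e^{−rT} = 0.967093
e^{−qT} = 0.993174
N(d₁) = 0.525242,  N(d₂) = 0.447289
Call price V = S·e^{−qT}·N(d₁) − K·e^{−rT}·N(d₂) = 125.536665 − 107.632241 = 17.904423
ρ = K·T·e^{−rT}·N(d₂) = 84.738863

price = 17.904423
ρ = 84.738863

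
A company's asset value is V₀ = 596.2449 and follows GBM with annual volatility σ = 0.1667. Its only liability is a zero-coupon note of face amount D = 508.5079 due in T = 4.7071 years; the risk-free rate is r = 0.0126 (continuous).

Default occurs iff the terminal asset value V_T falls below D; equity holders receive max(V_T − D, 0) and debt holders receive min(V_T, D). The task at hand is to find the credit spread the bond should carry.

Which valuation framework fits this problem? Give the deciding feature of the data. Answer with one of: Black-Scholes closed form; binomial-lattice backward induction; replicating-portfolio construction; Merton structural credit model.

framework: Merton structural credit model

Key observation: the asked-for credit quantity lives on the firm's capital structure — asset value, asset volatility, debt face 508.5079 — which is the structural model's domain.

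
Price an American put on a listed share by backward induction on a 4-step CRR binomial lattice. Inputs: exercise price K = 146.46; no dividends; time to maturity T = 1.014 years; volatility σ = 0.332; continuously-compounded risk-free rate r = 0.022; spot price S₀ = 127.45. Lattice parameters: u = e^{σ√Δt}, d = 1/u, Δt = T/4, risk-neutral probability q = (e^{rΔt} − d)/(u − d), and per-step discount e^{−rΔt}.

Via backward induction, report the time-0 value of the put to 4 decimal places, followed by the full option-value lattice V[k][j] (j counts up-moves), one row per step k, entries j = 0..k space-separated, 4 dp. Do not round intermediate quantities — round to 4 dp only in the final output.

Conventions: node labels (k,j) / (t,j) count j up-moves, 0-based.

price = 28.4716
tree:
28.4716
40.5760 15.4261
55.2278 24.8570 5.1823
69.2715 38.6289 9.9255 0.0000
81.1535 55.2278 19.0100 0.0000 0.0000

Δt=0.25350  u=1.18194  d=0.84607  q=0.47496  discount=0.99444
step 4 (expiry): payoffs max(K−S,0) = 81.1535 55.2278 19.0100 0.0000 0.0000
k=3: (k=3,j=0): S=77.1885, K−S=69.2715, hold=68.4570 ⇒ V=69.2715 exercise | (k=3,j=1): S=107.8311, K−S=38.6289, hold=37.8144 ⇒ V=38.6289 exercise | (k=3,j=2): S=150.6384, K−S=0.0000, hold=9.9255 ⇒ V=9.9255 continue | (k=3,j=3): S=210.4395, K−S=0.0000, hold=0.0000 ⇒ V=0.0000 continue
k=2: (k=2,j=0): S=91.2322, K−S=55.2278, hold=54.4132 ⇒ V=55.2278 exercise | (k=2,j=1): S=127.4500, K−S=19.0100, hold=24.8570 ⇒ V=24.8570 continue | (k=2,j=2): S=178.0457, K−S=0.0000, hold=5.1823 ⇒ V=5.1823 continue
k=1: (k=1,j=0): S=107.8311, K−S=38.6289, hold=40.5760 ⇒ V=40.5760 continue | (k=1,j=1): S=150.6384, K−S=0.0000, hold=15.4261 ⇒ V=15.4261 continue
k=0: (k=0,j=0): S=127.4500, K−S=19.0100, hold=28.4716 ⇒ V=28.4716 continue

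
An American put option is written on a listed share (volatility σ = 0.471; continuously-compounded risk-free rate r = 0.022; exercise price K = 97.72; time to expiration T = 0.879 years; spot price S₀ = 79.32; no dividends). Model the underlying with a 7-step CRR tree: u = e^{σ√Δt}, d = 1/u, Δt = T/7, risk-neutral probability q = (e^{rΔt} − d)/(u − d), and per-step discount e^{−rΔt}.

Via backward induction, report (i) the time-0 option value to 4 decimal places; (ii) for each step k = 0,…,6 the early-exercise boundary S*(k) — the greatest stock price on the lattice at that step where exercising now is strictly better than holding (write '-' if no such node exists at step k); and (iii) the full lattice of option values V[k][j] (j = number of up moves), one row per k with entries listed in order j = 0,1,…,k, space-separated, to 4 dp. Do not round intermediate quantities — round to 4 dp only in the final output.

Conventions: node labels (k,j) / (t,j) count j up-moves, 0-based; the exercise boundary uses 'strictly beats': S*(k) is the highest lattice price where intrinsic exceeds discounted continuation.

params: Δt=0.12557 u=1.18164 d=0.84628 q=0.46662 e^(-rΔt)=0.99724
t_7 payoffs: 73.0605 63.2885 49.6442 30.5930 3.9923 0.0000 0.0000 0.0000
t_6: node(6,0) S=29.1387 payoff=68.5813 vs cont=68.3117 → 68.5813 [stop]  node(6,1) S=40.6856 payoff=57.0344 vs cont=56.7648 → 57.0344 [stop]  node(6,2) S=56.8083 payoff=40.9117 vs cont=40.6421 → 40.9117 [stop]  node(6,3) S=79.3200 payoff=18.4000 vs cont=18.1304 → 18.4000 [stop]  node(6,4) S=110.7525 payoff=0.0000 vs cont=2.1235 → 2.1235 [wait]  node(6,5) S=154.6409 payoff=0.0000 vs cont=0.0000 → 0.0000 [wait]  node(6,6) S=215.9212 payoff=0.0000 vs cont=0.0000 → 0.0000 [wait]  ⇒ S*(6)=79.3200
t_5: node(5,0) S=34.4315 payoff=63.2885 vs cont=63.0189 → 63.2885 [stop]  node(5,1) S=48.0758 payoff=49.6442 vs cont=49.3746 → 49.6442 [stop]  node(5,2) S=67.1270 payoff=30.5930 vs cont=30.3234 → 30.5930 [stop]  node(5,3) S=93.7277 payoff=3.9923 vs cont=10.7753 → 10.7753 [wait]  node(5,4) S=130.8697 payoff=0.0000 vs cont=1.1295 → 1.1295 [wait]  node(5,5) S=182.7300 payoff=0.0000 vs cont=0.0000 → 0.0000 [wait]  ⇒ S*(5)=67.1270
t_4: node(4,0) S=40.6856 payoff=57.0344 vs cont=56.7648 → 57.0344 [stop]  node(4,1) S=56.8083 payoff=40.9117 vs cont=40.6421 → 40.9117 [stop]  node(4,2) S=79.3200 payoff=18.4000 vs cont=21.2868 → 21.2868 [wait]  node(4,3) S=110.7525 payoff=0.0000 vs cont=6.2571 → 6.2571 [wait]  node(4,4) S=154.6409 payoff=0.0000 vs cont=0.6008 → 0.6008 [wait]  ⇒ S*(4)=56.8083
t_3: node(3,0) S=48.0758 payoff=49.6442 vs cont=49.3746 → 49.6442 [stop]  node(3,1) S=67.1270 payoff=30.5930 vs cont=31.6667 → 31.6667 [wait]  node(3,2) S=93.7277 payoff=3.9923 vs cont=14.2342 → 14.2342 [wait]  node(3,3) S=130.8697 payoff=0.0000 vs cont=3.6078 → 3.6078 [wait]  ⇒ S*(3)=48.0758
t_2: node(2,0) S=56.8083 payoff=40.9117 vs cont=41.1417 → 41.1417 [wait]  node(2,1) S=79.3200 payoff=18.4000 vs cont=23.4675 → 23.4675 [wait]  node(2,2) S=110.7525 payoff=0.0000 vs cont=9.2501 → 9.2501 [wait]  ⇒ S*(2)=-
t_1: node(1,0) S=67.1270 payoff=30.5930 vs cont=32.8038 → 32.8038 [wait]  node(1,1) S=93.7277 payoff=3.9923 vs cont=16.7869 → 16.7869 [wait]  ⇒ S*(1)=-
t_0: node(0,0) S=79.3200 payoff=18.4000 vs cont=25.2601 → 25.2601 [wait]  ⇒ S*(0)=-

price = 25.2601
boundary = - - - 48.0758 56.8083 67.1270 79.3200
tree:
25.2601
32.8038 16.7869
41.1417 23.4675 9.2501
49.6442 31.6667 14.2342 3.6078
57.0344 40.9117 21.2868 6.2571 0.6008
63.2885 49.6442 30.5930 10.7753 1.1295 0.0000
68.5813 57.0344 40.9117 18.4000 2.1235 0.0000 0.0000
73.0605 63.2885 49.6442 30.5930 3.9923 0.0000 0.0000 0.0000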